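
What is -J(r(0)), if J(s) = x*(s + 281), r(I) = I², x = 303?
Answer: -85143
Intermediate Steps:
J(s) = 85143 + 303*s (J(s) = 303*(s + 281) = 303*(281 + s) = 85143 + 303*s)
-J(r(0)) = -(85143 + 303*0²) = -(85143 + 303*0) = -(85143 + 0) = -1*85143 = -85143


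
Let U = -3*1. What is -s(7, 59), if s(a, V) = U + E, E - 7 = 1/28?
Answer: -113/28 ≈ -4.0357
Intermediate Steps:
E = 197/28 (E = 7 + 1/28 = 197/28 ≈ 7.0357)
U = -3
s(a, V) = 113/28 (s(a, V) = -3 + 197/28 = 113/28)
-s(7, 59) = -1*113/28 = -113/28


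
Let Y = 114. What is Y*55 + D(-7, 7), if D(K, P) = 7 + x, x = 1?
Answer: 6278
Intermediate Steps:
D(K, P) = 8 (D(K, P) = 7 + 1 = 8)
Y*55 + D(-7, 7) = 114*55 + 8 = 6270 + 8 = 6278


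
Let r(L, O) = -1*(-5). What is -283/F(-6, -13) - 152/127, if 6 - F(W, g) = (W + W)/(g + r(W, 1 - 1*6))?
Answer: -73250/1143 ≈ -64.086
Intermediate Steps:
r(L, O) = 5
F(W, g) = 6 - 2*W/(5 + g) (F(W, g) = 6 - (W + W)/(g + 5) = 6 - 2*W/(5 + g))
-283/F(-6, -13) - 152/127 = -283*(5 - 13)/(2*(15 - 1*(-6) + 3*(-13))) - 152/127 = -283*(-4/(15 + 6 - 39)) - 152*1/127 = -283/(2*(-⅛)*(-18)) - 152/127 = -283/9/2 - 152/127 = -283*2/9 - 152/127 = -566/9 - 152/127 = -73250/1143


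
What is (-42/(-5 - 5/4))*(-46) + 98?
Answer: -5278/25 ≈ -211.12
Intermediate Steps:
(-42/(-5 - 5/4))*(-46) + 98 = (-42/(-25/4))*(-46) + 98 = -4/25*(-42)*(-46) + 98 = (168/25)*(-46) + 98 = -7728/25 + 98 = -5278/25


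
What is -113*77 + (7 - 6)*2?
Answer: -8699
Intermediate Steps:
-113*77 + (7 - 6)*2 = -8701 + 1*2 = -8701 + 2 = -8699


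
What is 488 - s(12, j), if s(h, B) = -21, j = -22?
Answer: 509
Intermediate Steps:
488 - s(12, j) = 488 - 1*(-21) = 488 + 21 = 509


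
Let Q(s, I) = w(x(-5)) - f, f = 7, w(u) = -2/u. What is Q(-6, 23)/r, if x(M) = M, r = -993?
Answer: 11/1655 ≈ 0.0066465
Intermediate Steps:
Q(s, I) = -33/5 (Q(s, I) = -2/(-5) - 1*7 = -2*(-⅕) - 7 = ⅖ - 7 = -33/5)
Q(-6, 23)/r = -33/5/(-993) = -33/5*(-1/993) = 11/1655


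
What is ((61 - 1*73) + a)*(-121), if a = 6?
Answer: 726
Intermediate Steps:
((61 - 1*73) + a)*(-121) = ((61 - 1*73) + 6)*(-121) = ((61 - 73) + 6)*(-121) = (-12 + 6)*(-121) = -6*(-121) = 726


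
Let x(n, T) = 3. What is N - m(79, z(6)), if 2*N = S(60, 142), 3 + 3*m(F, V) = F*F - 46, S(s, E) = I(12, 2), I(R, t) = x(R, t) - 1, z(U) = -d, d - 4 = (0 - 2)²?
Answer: -2063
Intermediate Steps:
d = 8 (d = 4 + (0 - 2)² = 4 + (-2)² = 4 + 4 = 8)
z(U) = -8 (z(U) = -1*8 = -8)
I(R, t) = 2 (I(R, t) = 3 - 1 = 2)
S(s, E) = 2
m(F, V) = -49/3 + F²/3 (m(F, V) = -1 + (F*F - 46)/3 = -1 + (F² - 46)/3 = -1 + (-46 + F²)/3 = -1 + (-46/3 + F²/3) = -49/3 + F²/3)
N = 1 (N = (½)*2 = 1)
N - m(79, z(6)) = 1 - (-49/3 + (⅓)*79²) = 1 - (-49/3 + (⅓)*6241) = 1 - (-49/3 + 6241/3) = 1 - 1*2064 = 1 - 2064 = -2063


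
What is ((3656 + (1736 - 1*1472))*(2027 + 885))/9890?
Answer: 1141504/989 ≈ 1154.2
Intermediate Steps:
((3656 + (1736 - 1*1472))*(2027 + 885))/9890 = ((3656 + (1736 - 1472))*2912)*(1/9890) = ((3656 + 264)*2912)*(1/9890) = (3920*2912)*(1/9890) = 11415040*(1/9890) = 1141504/989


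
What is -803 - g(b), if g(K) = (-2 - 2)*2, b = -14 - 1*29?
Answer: -795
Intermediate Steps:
b = -43 (b = -14 - 29 = -43)
g(K) = -8 (g(K) = -4*2 = -8)
-803 - g(b) = -803 - 1*(-8) = -803 + 8 = -795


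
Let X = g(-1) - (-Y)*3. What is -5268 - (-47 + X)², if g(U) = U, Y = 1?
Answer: -7293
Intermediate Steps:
X = 2 (X = -1 - (-1*1)*3 = -1 - (-1)*3 = -1 - 1*(-3) = -1 + 3 = 2)
-5268 - (-47 + X)² = -5268 - (-47 + 2)² = -5268 - 1*(-45)² = -5268 - 1*2025 = -5268 - 2025 = -7293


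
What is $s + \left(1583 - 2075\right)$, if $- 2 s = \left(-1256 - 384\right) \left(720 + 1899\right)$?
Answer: $2147088$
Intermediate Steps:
$s = 2147580$ ($s = - \frac{\left(-1256 - 384\right) \left(720 + 1899\right)}{2} = - \frac{\left(-1640\right) 2619}{2} = \left(- \frac{1}{2}\right) \left(-4295160\right) = 2147580$)
$s + \left(1583 - 2075\right) = 2147580 + \left(1583 - 2075\right) = 2147580 - 492 = 2147088$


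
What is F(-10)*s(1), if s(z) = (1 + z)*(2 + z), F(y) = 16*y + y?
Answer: -1020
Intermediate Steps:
F(y) = 17*y
F(-10)*s(1) = (17*(-10))*(2 + 1**2 + 3*1) = -170*(2 + 1 + 3) = -170*6 = -1020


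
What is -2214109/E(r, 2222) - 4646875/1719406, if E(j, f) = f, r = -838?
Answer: -954319413876/955130033 ≈ -999.15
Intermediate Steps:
-2214109/E(r, 2222) - 4646875/1719406 = -2214109/2222 - 4646875/1719406 = -954319413876/955130033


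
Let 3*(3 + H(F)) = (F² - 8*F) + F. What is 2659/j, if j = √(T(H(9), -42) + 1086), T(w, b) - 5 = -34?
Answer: 2659*√1057/1057 ≈ 81.786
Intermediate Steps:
H(F) = -3 - 7*F/3 + F²/3 (H(F) = -3 + ((F² - 8*F) + F)/3 = -3 + (F² - 7*F)/3 = -3 + (-7*F/3 + F²/3) = -3 - 7*F/3 + F²/3)
T(w, b) = -29 (T(w, b) = 5 - 34 = -29)
j = √1057 (j = √(-29 + 1086) = √1057 ≈ 32.512)
2659/j = 2659/(√1057) = 2659*(√1057/1057) = 2659*√1057/1057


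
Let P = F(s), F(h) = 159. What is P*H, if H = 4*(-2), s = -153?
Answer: -1272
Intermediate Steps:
P = 159
H = -8
P*H = 159*(-8) = -1272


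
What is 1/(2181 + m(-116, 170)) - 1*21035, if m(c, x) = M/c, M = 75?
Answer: -5320193119/252921 ≈ -21035.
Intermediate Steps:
m(c, x) = 75/c
1/(2181 + m(-116, 170)) - 1*21035 = 1/(2181 + 75/(-116)) - 1*21035 = 1/(2181 + 75*(-1/116)) - 21035 = 1/(2181 - 75/116) - 21035 = 1/(252921/116) - 21035 = 116/252921 - 21035 = -5320193119/252921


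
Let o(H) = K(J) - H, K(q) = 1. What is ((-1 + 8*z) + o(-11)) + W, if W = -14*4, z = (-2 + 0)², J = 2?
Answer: -13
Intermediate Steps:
z = 4 (z = (-2)² = 4)
W = -56
o(H) = 1 - H
((-1 + 8*z) + o(-11)) + W = ((-1 + 8*4) + (1 - 1*(-11))) - 56 = ((-1 + 32) + (1 + 11)) - 56 = (31 + 12) - 56 = 43 - 56 = -13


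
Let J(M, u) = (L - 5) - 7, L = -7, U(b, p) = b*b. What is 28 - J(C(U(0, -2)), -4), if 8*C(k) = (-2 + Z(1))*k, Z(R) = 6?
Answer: 47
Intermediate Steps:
U(b, p) = b**2
C(k) = k/2 (C(k) = ((-2 + 6)*k)/8 = (4*k)/8 = k/2)
J(M, u) = -19 (J(M, u) = (-7 - 5) - 7 = -12 - 7 = -19)
28 - J(C(U(0, -2)), -4) = 28 - 1*(-19) = 28 + 19 = 47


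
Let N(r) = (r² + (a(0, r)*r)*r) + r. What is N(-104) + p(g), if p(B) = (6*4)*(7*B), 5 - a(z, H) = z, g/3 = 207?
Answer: 169120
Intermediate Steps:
g = 621 (g = 3*207 = 621)
a(z, H) = 5 - z
p(B) = 168*B (p(B) = 24*(7*B) = 168*B)
N(r) = r + 6*r² (N(r) = (r² + ((5 - 1*0)*r)*r) + r = (r² + ((5 + 0)*r)*r) + r = (r² + (5*r)*r) + r = (r² + 5*r²) + r = 6*r² + r = r + 6*r²)
N(-104) + p(g) = -104*(1 + 6*(-104)) + 168*621 = -104*(1 - 624) + 104328 = -104*(-623) + 104328 = 64792 + 104328 = 169120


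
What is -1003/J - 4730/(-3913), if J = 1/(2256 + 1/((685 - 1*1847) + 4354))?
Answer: -13413683401/5928 ≈ -2.2628e+6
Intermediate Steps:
J = 3192/7201153 (J = 1/(2256 + 1/((685 - 1847) + 4354)) = 1/(2256 + 1/(-1162 + 4354)) = 1/(2256 + 1/3192) = 1/(7201153/3192) = 3192/7201153 ≈ 0.00044326)
-1003/J - 4730/(-3913) = -1003/3192/7201153 - 4730/(-3913) = -1003*7201153/3192 - 4730*(-1/3913) = -7222756459/3192 + 110/91 = -13413683401/5928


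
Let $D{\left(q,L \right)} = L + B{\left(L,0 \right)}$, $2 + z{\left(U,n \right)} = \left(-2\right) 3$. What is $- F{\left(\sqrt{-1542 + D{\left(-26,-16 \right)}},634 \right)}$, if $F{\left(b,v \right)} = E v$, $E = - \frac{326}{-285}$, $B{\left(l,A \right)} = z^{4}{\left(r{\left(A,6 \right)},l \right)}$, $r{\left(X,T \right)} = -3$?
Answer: $- \frac{206684}{285} \approx -725.21$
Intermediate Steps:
$z{\left(U,n \right)} = -8$ ($z{\left(U,n \right)} = -2 - 6 = -8$)
$B{\left(l,A \right)} = 4096$ ($B{\left(l,A \right)} = \left(-8\right)^{4} = 4096$)
$D{\left(q,L \right)} = 4096 + L$ ($D{\left(q,L \right)} = L + 4096 = 4096 + L$)
$E = \frac{326}{285}$ ($E = \left(-326\right) \left(- \frac{1}{285}\right) = \frac{326}{285} \approx 1.1439$)
$F{\left(b,v \right)} = \frac{326 v}{285}$
$- F{\left(\sqrt{-1542 + D{\left(-26,-16 \right)}},634 \right)} = - \frac{326 \cdot 634}{285} = \left(-1\right) \frac{206684}{285} = - \frac{206684}{285}$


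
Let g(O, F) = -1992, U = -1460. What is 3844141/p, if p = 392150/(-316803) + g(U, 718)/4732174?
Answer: -2881504510973524401/928176552838 ≈ -3.1045e+6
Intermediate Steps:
p = -928176552838/749583459861 (p = 392150/(-316803) - 1992/4732174 = 392150*(-1/316803) - 1992*1/4732174 = -392150/316803 - 996/2366087 = -928176552838/749583459861 ≈ -1.2383)
3844141/p = 3844141/(-928176552838/749583459861) = 3844141*(-749583459861/928176552838) = -2881504510973524401/928176552838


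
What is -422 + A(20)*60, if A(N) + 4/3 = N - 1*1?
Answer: 638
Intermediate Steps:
A(N) = -7/3 + N (A(N) = -4/3 + (N - 1*1) = -4/3 + (N - 1) = -4/3 + (-1 + N) = -7/3 + N)
-422 + A(20)*60 = -422 + (-7/3 + 20)*60 = -422 + (53/3)*60 = -422 + 1060 = 638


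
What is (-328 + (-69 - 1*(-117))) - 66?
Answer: -346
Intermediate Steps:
(-328 + (-69 - 1*(-117))) - 66 = (-328 + (-69 + 117)) - 66 = (-328 + 48) - 66 = -280 - 66 = -346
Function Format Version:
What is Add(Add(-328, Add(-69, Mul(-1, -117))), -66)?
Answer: -346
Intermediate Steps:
Add(Add(-328, Add(-69, Mul(-1, -117))), -66) = Add(Add(-328, Add(-69, 117)), -66) = Add(Add(-328, 48), -66) = Add(-280, -66) = -346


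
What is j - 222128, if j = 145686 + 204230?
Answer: 127788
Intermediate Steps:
j = 349916
j - 222128 = 349916 - 222128 = 127788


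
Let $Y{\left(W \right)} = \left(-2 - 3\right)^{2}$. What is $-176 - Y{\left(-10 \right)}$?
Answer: $-201$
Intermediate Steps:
$Y{\left(W \right)} = 25$ ($Y{\left(W \right)} = \left(-5\right)^{2} = 25$)
$-176 - Y{\left(-10 \right)} = -176 - 25 = -201$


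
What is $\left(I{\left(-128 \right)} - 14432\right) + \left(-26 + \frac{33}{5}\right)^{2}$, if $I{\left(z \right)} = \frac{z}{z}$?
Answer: $- \frac{351366}{25} \approx -14055.0$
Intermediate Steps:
$I{\left(z \right)} = 1$
$\left(I{\left(-128 \right)} - 14432\right) + \left(-26 + \frac{33}{5}\right)^{2} = \left(1 - 14432\right) + \left(-26 + \frac{33}{5}\right)^{2} = -14431 + \left(-26 + 33 \cdot \frac{1}{5}\right)^{2} = -14431 + \left(-26 + \frac{33}{5}\right)^{2} = -14431 + \left(- \frac{97}{5}\right)^{2} = -14431 + \frac{9409}{25} = - \frac{351366}{25}$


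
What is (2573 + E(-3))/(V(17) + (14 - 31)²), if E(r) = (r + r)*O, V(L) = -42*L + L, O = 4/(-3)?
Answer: -2581/408 ≈ -6.3260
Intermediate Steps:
O = -4/3 (O = 4*(-⅓) = -4/3 ≈ -1.3333)
V(L) = -41*L
E(r) = -8*r/3 (E(r) = (r + r)*(-4/3) = (2*r)*(-4/3) = -8*r/3)
(2573 + E(-3))/(V(17) + (14 - 31)²) = (2573 - 8/3*(-3))/(-41*17 + (14 - 31)²) = (2573 + 8)/(-697 + (-17)²) = 2581/(-697 + 289) = 2581/(-408) = 2581*(-1/408) = -2581/408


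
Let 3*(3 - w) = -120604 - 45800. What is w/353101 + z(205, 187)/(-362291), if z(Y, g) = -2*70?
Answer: 20146078201/127925314391 ≈ 0.15748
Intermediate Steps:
z(Y, g) = -140
w = 55471 (w = 3 - (-120604 - 45800)/3 = 3 - ⅓*(-166404) = 3 + 55468 = 55471)
w/353101 + z(205, 187)/(-362291) = 55471/353101 - 140/(-362291) = 55471*(1/353101) - 140*(-1/362291) = 55471/353101 + 140/362291 = 20146078201/127925314391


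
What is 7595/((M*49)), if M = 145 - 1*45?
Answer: 31/20 ≈ 1.5500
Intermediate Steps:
M = 100 (M = 145 - 45 = 100)
7595/((M*49)) = 7595/((100*49)) = 7595/4900 = 7595*(1/4900) = 31/20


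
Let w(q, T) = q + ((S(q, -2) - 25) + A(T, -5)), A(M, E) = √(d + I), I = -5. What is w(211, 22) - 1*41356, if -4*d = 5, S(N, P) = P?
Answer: -41172 + 5*I/2 ≈ -41172.0 + 2.5*I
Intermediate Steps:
d = -5/4 (d = -¼*5 = -5/4 ≈ -1.2500)
A(M, E) = 5*I/2 (A(M, E) = √(-5/4 - 5) = √(-25/4) = 5*I/2)
w(q, T) = -27 + q + 5*I/2 (w(q, T) = q + ((-2 - 25) + 5*I/2) = q + (-27 + 5*I/2) = -27 + q + 5*I/2)
w(211, 22) - 1*41356 = (-27 + 211 + 5*I/2) - 1*41356 = (184 + 5*I/2) - 41356 = -41172 + 5*I/2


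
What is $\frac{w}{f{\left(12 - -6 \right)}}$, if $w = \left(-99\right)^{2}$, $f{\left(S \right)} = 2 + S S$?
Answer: $\frac{9801}{326} \approx 30.064$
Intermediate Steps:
$f{\left(S \right)} = 2 + S^{2}$
$w = 9801$
$\frac{w}{f{\left(12 - -6 \right)}} = \frac{9801}{2 + \left(12 - -6\right)^{2}} = \frac{9801}{2 + \left(12 + 6\right)^{2}} = \frac{9801}{2 + 18^{2}} = \frac{9801}{2 + 324} = \frac{9801}{326}$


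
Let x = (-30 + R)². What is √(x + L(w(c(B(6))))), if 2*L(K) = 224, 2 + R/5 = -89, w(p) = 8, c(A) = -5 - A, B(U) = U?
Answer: √235337 ≈ 485.12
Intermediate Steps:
R = -455 (R = -10 + 5*(-89) = -10 - 445 = -455)
L(K) = 112 (L(K) = (½)*224 = 112)
x = 235225 (x = (-30 - 455)² = (-485)² = 235225)
√(x + L(w(c(B(6))))) = √(235225 + 112) = √235337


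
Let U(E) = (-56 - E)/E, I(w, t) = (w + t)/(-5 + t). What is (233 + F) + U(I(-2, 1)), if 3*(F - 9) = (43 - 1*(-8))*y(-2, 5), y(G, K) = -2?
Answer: -17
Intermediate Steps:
I(w, t) = (t + w)/(-5 + t)
F = -25 (F = 9 + ((43 - 1*(-8))*(-2))/3 = 9 + ((43 + 8)*(-2))/3 = 9 + (51*(-2))/3 = 9 + (⅓)*(-102) = 9 - 34 = -25)
U(E) = (-56 - E)/E
(233 + F) + U(I(-2, 1)) = (233 - 25) + (-56 - (1 - 2)/(-5 + 1))/(((1 - 2)/(-5 + 1))) = 208 + (-56 - (-1)/(-4))/((-1/(-4))) = 208 + (-56 - (-1)*(-1)/4)/((-¼*(-1))) = 208 + (-56 - 1*¼)/(¼) = 208 + 4*(-56 - ¼) = 208 + 4*(-225/4) = 208 - 225 = -17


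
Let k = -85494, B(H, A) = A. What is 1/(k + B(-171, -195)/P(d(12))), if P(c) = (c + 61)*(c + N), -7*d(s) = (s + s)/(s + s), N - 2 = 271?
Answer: -54244/4637537173 ≈ -1.1697e-5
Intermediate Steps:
N = 273 (N = 2 + 271 = 273)
d(s) = -1/7 (d(s) = -(s + s)/(7*(s + s)) = -2*s/(7*(2*s)) = -2*s*1/(2*s)/7 = -1/7*1 = -1/7)
P(c) = (61 + c)*(273 + c) (P(c) = (c + 61)*(c + 273) = (61 + c)*(273 + c))
1/(k + B(-171, -195)/P(d(12))) = 1/(-85494 - 195/(16653 + (-1/7)**2 + 334*(-1/7))) = 1/(-85494 - 195/(16653 + 1/49 - 334/7)) = 1/(-85494 - 195/813660/49) = 1/(-85494 - 195*49/813660) = 1/(-85494 - 637/54244) = 1/(-4637537173/54244) = -54244/4637537173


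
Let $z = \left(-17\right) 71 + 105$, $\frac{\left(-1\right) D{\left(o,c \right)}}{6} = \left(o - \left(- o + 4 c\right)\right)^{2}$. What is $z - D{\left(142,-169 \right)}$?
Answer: $5528498$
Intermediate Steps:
$D{\left(o,c \right)} = - 6 \left(- 4 c + 2 o\right)^{2}$ ($D{\left(o,c \right)} = - 6 \left(o - \left(- o + 4 c\right)\right)^{2} = - 6 \left(- 4 c + 2 o\right)^{2}$)
$z = -1102$ ($z = -1207 + 105 = -1102$)
$z - D{\left(142,-169 \right)} = -1102 - - 24 \left(\left(-1\right) 142 + 2 \left(-169\right)\right)^{2} = -1102 - - 24 \left(-142 - 338\right)^{2} = -1102 - - 24 \left(-480\right)^{2} = -1102 - \left(-24\right) 230400 = -1102 - -5529600 = -1102 + 5529600 = 5528498$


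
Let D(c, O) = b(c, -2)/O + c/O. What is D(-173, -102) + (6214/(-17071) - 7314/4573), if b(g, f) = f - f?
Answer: -125210369/468394098 ≈ -0.26732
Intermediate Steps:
b(g, f) = 0
D(c, O) = c/O (D(c, O) = 0/O + c/O = 0 + c/O = c/O)
D(-173, -102) + (6214/(-17071) - 7314/4573) = -173/(-102) + (6214/(-17071) - 7314/4573) = -173*(-1/102) + (6214*(-1/17071) - 7314*1/4573) = 173/102 + (-6214/17071 - 7314/4573) = 173/102 - 153273916/78065683 = -125210369/468394098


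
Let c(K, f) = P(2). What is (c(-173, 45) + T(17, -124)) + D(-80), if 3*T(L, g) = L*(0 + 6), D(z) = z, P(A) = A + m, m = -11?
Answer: -55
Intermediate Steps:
P(A) = -11 + A (P(A) = A - 11 = -11 + A)
c(K, f) = -9 (c(K, f) = -11 + 2 = -9)
T(L, g) = 2*L (T(L, g) = (L*(0 + 6))/3 = (L*6)/3 = (6*L)/3 = 2*L)
(c(-173, 45) + T(17, -124)) + D(-80) = (-9 + 2*17) - 80 = (-9 + 34) - 80 = 25 - 80 = -55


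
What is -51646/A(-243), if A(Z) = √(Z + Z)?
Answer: 25823*I*√6/27 ≈ 2342.7*I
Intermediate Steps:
A(Z) = √2*√Z (A(Z) = √(2*Z) = √2*√Z)
-51646/A(-243) = -51646*(-I*√6/54) = -(-25823)*I*√6/27 = 25823*I*√6/27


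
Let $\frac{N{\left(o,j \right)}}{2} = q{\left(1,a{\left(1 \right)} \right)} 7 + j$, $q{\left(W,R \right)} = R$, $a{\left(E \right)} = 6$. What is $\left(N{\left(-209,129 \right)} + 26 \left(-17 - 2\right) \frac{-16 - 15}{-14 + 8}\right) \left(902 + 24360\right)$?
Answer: $- \frac{167512322}{3} \approx -5.5837 \cdot 10^{7}$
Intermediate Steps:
$N{\left(o,j \right)} = 84 + 2 j$ ($N{\left(o,j \right)} = 2 \left(6 \cdot 7 + j\right) = 2 \left(42 + j\right) = 84 + 2 j$)
$\left(N{\left(-209,129 \right)} + 26 \left(-17 - 2\right) \frac{-16 - 15}{-14 + 8}\right) \left(902 + 24360\right) = \left(\left(84 + 2 \cdot 129\right) + 26 \left(-17 - 2\right) \frac{-16 - 15}{-14 + 8}\right) \left(902 + 24360\right) = \left(\left(84 + 258\right) + 26 \left(-17 - 2\right) \left(- \frac{31}{-6}\right)\right) 25262 = \left(342 + 26 \left(-19\right) \left(\left(-31\right) \left(- \frac{1}{6}\right)\right)\right) 25262 = \left(342 - \frac{7657}{3}\right) 25262 = \left(- \frac{6631}{3}\right) 25262 = - \frac{167512322}{3}$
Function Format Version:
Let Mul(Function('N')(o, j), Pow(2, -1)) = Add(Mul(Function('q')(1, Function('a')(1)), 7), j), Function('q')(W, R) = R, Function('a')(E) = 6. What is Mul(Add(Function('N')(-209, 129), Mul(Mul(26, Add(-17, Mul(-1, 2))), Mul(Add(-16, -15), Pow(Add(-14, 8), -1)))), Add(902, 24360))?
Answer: Rational(-167512322, 3) ≈ -5.5837e+7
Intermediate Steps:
Function('N')(o, j) = Add(84, Mul(2, j)) (Function('N')(o, j) = Mul(2, Add(Mul(6, 7), j)) = Mul(2, Add(42, j)) = Add(84, Mul(2, j)))
Mul(Add(Function('N')(-209, 129), Mul(Mul(26, Add(-17, Mul(-1, 2))), Mul(Add(-16, -15), Pow(Add(-14, 8), -1)))), Add(902, 24360)) = Mul(Add(Add(84, Mul(2, 129)), Mul(Mul(26, Add(-17, Mul(-1, 2))), Mul(Add(-16, -15), Pow(Add(-14, 8), -1)))), Add(902, 24360)) = Mul(Add(Add(84, 258), Mul(Mul(26, Add(-17, -2)), Mul(-31, Pow(-6, -1)))), 25262) = Mul(Add(342, Mul(Mul(26, -19), Mul(-31, Rational(-1, 6)))), 25262) = Mul(Add(342, Mul(-494, Rational(31, 6))), 25262) = Mul(Add(342, Rational(-7657, 3)), 25262) = Mul(Rational(-6631, 3), 25262) = Rational(-167512322, 3)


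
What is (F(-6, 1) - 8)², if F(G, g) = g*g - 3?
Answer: 100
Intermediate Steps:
F(G, g) = -3 + g² (F(G, g) = g² - 3 = -3 + g²)
(F(-6, 1) - 8)² = ((-3 + 1²) - 8)² = ((-3 + 1) - 8)² = (-2 - 8)² = (-10)² = 100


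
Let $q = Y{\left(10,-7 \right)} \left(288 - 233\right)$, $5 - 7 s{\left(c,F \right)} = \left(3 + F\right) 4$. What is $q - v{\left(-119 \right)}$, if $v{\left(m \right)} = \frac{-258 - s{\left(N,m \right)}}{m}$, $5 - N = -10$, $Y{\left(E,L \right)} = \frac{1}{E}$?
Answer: $\frac{659}{238} \approx 2.7689$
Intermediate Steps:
$N = 15$ ($N = 5 - -10 = 5 + 10 = 15$)
$s{\left(c,F \right)} = -1 - \frac{4 F}{7}$ ($s{\left(c,F \right)} = \frac{5}{7} - \frac{\left(3 + F\right) 4}{7} = \frac{5}{7} - \frac{12 + 4 F}{7} = \frac{5}{7} - \left(\frac{12}{7} + \frac{4 F}{7}\right) = -1 - \frac{4 F}{7}$)
$q = \frac{11}{2}$ ($q = \frac{288 - 233}{10} = \frac{1}{10} \cdot 55 = \frac{11}{2} \approx 5.5$)
$v{\left(m \right)} = \frac{-257 + \frac{4 m}{7}}{m}$ ($v{\left(m \right)} = \frac{-258 - \left(-1 - \frac{4 m}{7}\right)}{m} = \frac{-258 + \left(1 + \frac{4 m}{7}\right)}{m} = \frac{-257 + \frac{4 m}{7}}{m}$)
$q - v{\left(-119 \right)} = \frac{11}{2} - \left(\frac{4}{7} - \frac{257}{-119}\right) = \frac{11}{2} - \left(\frac{4}{7} - - \frac{257}{119}\right) = \frac{11}{2} - \left(\frac{4}{7} + \frac{257}{119}\right) = \frac{11}{2} - \frac{325}{119} = \frac{659}{238}$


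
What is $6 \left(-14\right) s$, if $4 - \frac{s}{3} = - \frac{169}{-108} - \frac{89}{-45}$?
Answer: $- \frac{1729}{15} \approx -115.27$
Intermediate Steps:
$s = \frac{247}{180}$ ($s = 12 - 3 \left(- \frac{169}{-108} - \frac{89}{-45}\right) = 12 - 3 \left(\left(-169\right) \left(- \frac{1}{108}\right) - - \frac{89}{45}\right) = 12 - 3 \left(\frac{169}{108} + \frac{89}{45}\right) = 12 - \frac{1913}{180} = \frac{247}{180} \approx 1.3722$)
$6 \left(-14\right) s = 6 \left(-14\right) \frac{247}{180} = \left(-84\right) \frac{247}{180} = - \frac{1729}{15}$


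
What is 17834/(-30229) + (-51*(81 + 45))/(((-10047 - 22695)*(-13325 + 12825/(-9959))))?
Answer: -977841662509/1657420530500 ≈ -0.58998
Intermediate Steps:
17834/(-30229) + (-51*(81 + 45))/(((-10047 - 22695)*(-13325 + 12825/(-9959)))) = 17834*(-1/30229) + (-51*126)/((-32742*(-13325 + 12825*(-1/9959)))) = -482/817 - 6426*(-1/(32742*(-13325 - 12825/9959))) = -482/817 - 6426/((-32742*(-132716500/9959))) = -482/817 - 6426/4345403643000/9959 = -482/817 - 6426*9959/4345403643000 = -482/817 - 29877/2028666500 = -977841662509/1657420530500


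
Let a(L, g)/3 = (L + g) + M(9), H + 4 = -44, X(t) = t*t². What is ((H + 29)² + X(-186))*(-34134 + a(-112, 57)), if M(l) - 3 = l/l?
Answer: 220619530065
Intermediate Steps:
M(l) = 4 (M(l) = 3 + l/l = 3 + 1 = 4)
X(t) = t³
H = -48 (H = -4 - 44 = -48)
a(L, g) = 12 + 3*L + 3*g (a(L, g) = 3*((L + g) + 4) = 3*(4 + L + g) = 12 + 3*L + 3*g)
((H + 29)² + X(-186))*(-34134 + a(-112, 57)) = ((-48 + 29)² + (-186)³)*(-34134 + (12 + 3*(-112) + 3*57)) = ((-19)² - 6434856)*(-34134 + (12 - 336 + 171)) = (361 - 6434856)*(-34134 - 153) = -6434495*(-34287) = 220619530065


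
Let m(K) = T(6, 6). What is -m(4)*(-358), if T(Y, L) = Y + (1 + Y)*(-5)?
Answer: -10382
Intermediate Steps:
T(Y, L) = -5 - 4*Y (T(Y, L) = Y + (-5 - 5*Y) = -5 - 4*Y)
m(K) = -29 (m(K) = -5 - 4*6 = -5 - 24 = -29)
-m(4)*(-358) = -(-29)*(-358) = -1*10382 = -10382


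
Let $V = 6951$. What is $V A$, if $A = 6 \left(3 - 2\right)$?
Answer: $41706$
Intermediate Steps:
$A = 6$ ($A = 6 \cdot 1 = 6$)
$V A = 6951 \cdot 6 = 41706$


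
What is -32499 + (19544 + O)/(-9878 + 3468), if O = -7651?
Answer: -208330483/6410 ≈ -32501.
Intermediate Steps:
-32499 + (19544 + O)/(-9878 + 3468) = -32499 + (19544 - 7651)/(-9878 + 3468) = -32499 + 11893/(-6410) = -32499 + 11893*(-1/6410) = -32499 - 11893/6410 = -208330483/6410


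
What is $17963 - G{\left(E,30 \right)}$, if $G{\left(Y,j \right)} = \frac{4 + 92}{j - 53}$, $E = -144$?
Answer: $\frac{413245}{23} \approx 17967.0$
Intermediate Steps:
$G{\left(Y,j \right)} = \frac{96}{-53 + j}$
$17963 - G{\left(E,30 \right)} = 17963 - \frac{96}{-53 + 30} = 17963 - \frac{96}{-23} = 17963 - 96 \left(- \frac{1}{23}\right) = 17963 - - \frac{96}{23} = 17963 + \frac{96}{23} = \frac{413245}{23}$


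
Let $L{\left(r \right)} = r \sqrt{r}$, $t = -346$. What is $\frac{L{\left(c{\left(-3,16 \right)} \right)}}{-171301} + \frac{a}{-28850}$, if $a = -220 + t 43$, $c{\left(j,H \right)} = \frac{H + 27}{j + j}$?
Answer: $\frac{7549}{14425} + \frac{43 i \sqrt{258}}{6166836} \approx 0.52333 + 0.000112 i$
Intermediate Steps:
$c{\left(j,H \right)} = \frac{27 + H}{2 j}$
$a = -15098$ ($a = -220 - 14878 = -15098$)
$L{\left(r \right)} = r^{\frac{3}{2}}$
$\frac{L{\left(c{\left(-3,16 \right)} \right)}}{-171301} + \frac{a}{-28850} = \frac{\left(\frac{27 + 16}{2 \left(-3\right)}\right)^{\frac{3}{2}}}{-171301} - \frac{15098}{-28850} = \left(\frac{1}{2} \left(- \frac{1}{3}\right) 43\right)^{\frac{3}{2}} \left(- \frac{1}{171301}\right) - - \frac{7549}{14425} = \left(- \frac{43}{6}\right)^{\frac{3}{2}} \left(- \frac{1}{171301}\right) + \frac{7549}{14425} = - \frac{43 i \sqrt{258}}{36} \left(- \frac{1}{171301}\right) + \frac{7549}{14425} = \frac{43 i \sqrt{258}}{6166836} + \frac{7549}{14425} = \frac{7549}{14425} + \frac{43 i \sqrt{258}}{6166836}$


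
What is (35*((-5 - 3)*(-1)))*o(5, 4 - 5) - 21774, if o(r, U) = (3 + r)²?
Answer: -3854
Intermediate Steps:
(35*((-5 - 3)*(-1)))*o(5, 4 - 5) - 21774 = (35*((-5 - 3)*(-1)))*(3 + 5)² - 21774 = (35*(-8*(-1)))*8² - 21774 = (35*8)*64 - 21774 = 280*64 - 21774 = 17920 - 21774 = -3854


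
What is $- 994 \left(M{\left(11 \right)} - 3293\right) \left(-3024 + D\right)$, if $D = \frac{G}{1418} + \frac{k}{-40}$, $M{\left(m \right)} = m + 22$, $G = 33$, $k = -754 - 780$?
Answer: $- \frac{6859393690114}{709} \approx -9.6748 \cdot 10^{9}$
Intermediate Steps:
$k = -1534$
$M{\left(m \right)} = 22 + m$
$D = \frac{544133}{14180}$ ($D = \frac{33}{1418} - \frac{1534}{-40} = 33 \cdot \frac{1}{1418} - - \frac{767}{20} = \frac{33}{1418} + \frac{767}{20} = \frac{544133}{14180} \approx 38.373$)
$- 994 \left(M{\left(11 \right)} - 3293\right) \left(-3024 + D\right) = - 994 \left(\left(22 + 11\right) - 3293\right) \left(-3024 + \frac{544133}{14180}\right) = - 994 \left(33 - 3293\right) \left(- \frac{42336187}{14180}\right) = - 994 \left(\left(-3260\right) \left(- \frac{42336187}{14180}\right)\right) = \left(-994\right) \frac{6900798481}{709} = - \frac{6859393690114}{709}$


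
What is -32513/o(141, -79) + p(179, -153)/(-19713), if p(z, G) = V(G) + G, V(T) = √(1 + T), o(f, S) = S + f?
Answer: -213639761/407402 - 2*I*√38/19713 ≈ -524.4 - 0.00062542*I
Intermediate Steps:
p(z, G) = G + √(1 + G) (p(z, G) = √(1 + G) + G = G + √(1 + G))
-32513/o(141, -79) + p(179, -153)/(-19713) = -32513/(-79 + 141) + (-153 + √(1 - 153))/(-19713) = -32513/62 + (-153 + √(-152))*(-1/19713) = -32513*1/62 + (-153 + 2*I*√38)*(-1/19713) = -32513/62 + (51/6571 - 2*I*√38/19713) = -213639761/407402 - 2*I*√38/19713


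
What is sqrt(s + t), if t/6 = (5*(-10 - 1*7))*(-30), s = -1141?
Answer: sqrt(14159) ≈ 118.99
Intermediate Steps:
t = 15300 (t = 6*((5*(-10 - 1*7))*(-30)) = 6*((5*(-10 - 7))*(-30)) = 6*((5*(-17))*(-30)) = 6*(-85*(-30)) = 6*2550 = 15300)
sqrt(s + t) = sqrt(-1141 + 15300) = sqrt(14159)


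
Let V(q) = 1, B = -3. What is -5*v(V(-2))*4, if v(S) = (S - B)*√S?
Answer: -80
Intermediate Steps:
v(S) = √S*(3 + S) (v(S) = (S - 1*(-3))*√S = (S + 3)*√S = (3 + S)*√S = √S*(3 + S))
-5*v(V(-2))*4 = -5*√1*(3 + 1)*4 = -5*4*4 = -20*4 = -80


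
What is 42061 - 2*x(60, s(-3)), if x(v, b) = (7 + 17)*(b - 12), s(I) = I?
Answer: 42781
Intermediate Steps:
x(v, b) = -288 + 24*b (x(v, b) = 24*(-12 + b) = -288 + 24*b)
42061 - 2*x(60, s(-3)) = 42061 - 2*(-288 + 24*(-3)) = 42061 - 2*(-288 - 72) = 42061 - 2*(-360) = 42061 + 720 = 42781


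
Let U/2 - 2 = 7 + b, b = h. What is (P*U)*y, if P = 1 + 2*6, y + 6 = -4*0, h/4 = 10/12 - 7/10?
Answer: -7436/5 ≈ -1487.2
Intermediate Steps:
h = 8/15 (h = 4*(10/12 - 7/10) = 4*(10*(1/12) - 7*1/10) = 4*(5/6 - 7/10) = 4*(2/15) = 8/15 ≈ 0.53333)
b = 8/15 ≈ 0.53333
y = -6 (y = -6 - 4*0 = -6 + 0 = -6)
U = 286/15 (U = 4 + 2*(7 + 8/15) = 4 + 2*(113/15) = 4 + 226/15 = 286/15 ≈ 19.067)
P = 13 (P = 1 + 12 = 13)
(P*U)*y = (13*(286/15))*(-6) = (3718/15)*(-6) = -7436/5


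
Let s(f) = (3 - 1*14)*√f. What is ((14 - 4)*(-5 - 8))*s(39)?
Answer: 1430*√39 ≈ 8930.3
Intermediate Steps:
s(f) = -11*√f (s(f) = (3 - 14)*√f = -11*√f)
((14 - 4)*(-5 - 8))*s(39) = ((14 - 4)*(-5 - 8))*(-11*√39) = (10*(-13))*(-11*√39) = -(-1430)*√39 = 1430*√39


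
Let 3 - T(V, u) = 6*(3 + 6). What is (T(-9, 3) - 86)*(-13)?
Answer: 1781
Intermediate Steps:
T(V, u) = -51 (T(V, u) = 3 - 6*(3 + 6) = 3 - 6*9 = 3 - 1*54 = 3 - 54 = -51)
(T(-9, 3) - 86)*(-13) = (-51 - 86)*(-13) = -137*(-13) = 1781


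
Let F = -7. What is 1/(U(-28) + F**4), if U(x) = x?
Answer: 1/2373 ≈ 0.00042141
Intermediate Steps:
1/(U(-28) + F**4) = 1/(-28 + (-7)**4) = 1/(-28 + 2401) = 1/2373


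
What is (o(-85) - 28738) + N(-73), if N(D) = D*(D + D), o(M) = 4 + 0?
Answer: -18076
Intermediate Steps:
o(M) = 4
N(D) = 2*D² (N(D) = D*(2*D) = 2*D²)
(o(-85) - 28738) + N(-73) = (4 - 28738) + 2*(-73)² = -28734 + 2*5329 = -28734 + 10658 = -18076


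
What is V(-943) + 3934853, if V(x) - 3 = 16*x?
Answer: 3919768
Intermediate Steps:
V(x) = 3 + 16*x
V(-943) + 3934853 = (3 + 16*(-943)) + 3934853 = (3 - 15088) + 3934853 = -15085 + 3934853 = 3919768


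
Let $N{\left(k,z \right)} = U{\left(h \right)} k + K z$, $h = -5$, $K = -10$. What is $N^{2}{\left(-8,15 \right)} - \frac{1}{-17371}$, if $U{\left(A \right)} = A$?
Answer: $\frac{210189101}{17371} \approx 12100.0$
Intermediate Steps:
$N{\left(k,z \right)} = - 10 z - 5 k$ ($N{\left(k,z \right)} = - 5 k - 10 z = - 10 z - 5 k$)
$N^{2}{\left(-8,15 \right)} - \frac{1}{-17371} = \left(\left(-10\right) 15 - -40\right)^{2} - \frac{1}{-17371} = \left(-150 + 40\right)^{2} - - \frac{1}{17371} = \left(-110\right)^{2} + \frac{1}{17371} = 12100 + \frac{1}{17371} = \frac{210189101}{17371}$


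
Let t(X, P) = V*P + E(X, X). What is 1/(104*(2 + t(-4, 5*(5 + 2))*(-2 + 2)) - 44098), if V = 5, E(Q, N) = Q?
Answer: -1/43890 ≈ -2.2784e-5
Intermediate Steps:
t(X, P) = X + 5*P (t(X, P) = 5*P + X = X + 5*P)
1/(104*(2 + t(-4, 5*(5 + 2))*(-2 + 2)) - 44098) = 1/(104*(2 + (-4 + 5*(5*(5 + 2)))*(-2 + 2)) - 44098) = 1/(104*(2 + (-4 + 5*(5*7))*0) - 44098) = 1/(104*(2 + (-4 + 5*35)*0) - 44098) = 1/(104*(2 + (-4 + 175)*0) - 44098) = 1/(104*(2 + 171*0) - 44098) = 1/(104*(2 + 0) - 44098) = 1/(104*2 - 44098) = 1/(208 - 44098) = 1/(-43890) = -1/43890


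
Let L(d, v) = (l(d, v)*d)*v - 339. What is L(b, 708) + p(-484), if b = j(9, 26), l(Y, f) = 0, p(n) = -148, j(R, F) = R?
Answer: -487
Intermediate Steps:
b = 9
L(d, v) = -339 (L(d, v) = (0*d)*v - 339 = 0*v - 339 = 0 - 339 = -339)
L(b, 708) + p(-484) = -339 - 148 = -487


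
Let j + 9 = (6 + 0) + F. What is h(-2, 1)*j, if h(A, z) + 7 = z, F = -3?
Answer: 36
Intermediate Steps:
j = -6 (j = -9 + ((6 + 0) - 3) = -9 + (6 - 3) = -9 + 3 = -6)
h(A, z) = -7 + z
h(-2, 1)*j = (-7 + 1)*(-6) = -6*(-6) = 36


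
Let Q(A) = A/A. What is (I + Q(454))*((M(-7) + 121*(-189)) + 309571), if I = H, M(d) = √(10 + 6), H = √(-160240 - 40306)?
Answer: 286706 + 286706*I*√200546 ≈ 2.8671e+5 + 1.2839e+8*I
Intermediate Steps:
Q(A) = 1
H = I*√200546 (H = √(-200546) = I*√200546 ≈ 447.82*I)
M(d) = 4 (M(d) = √16 = 4)
I = I*√200546 ≈ 447.82*I
(I + Q(454))*((M(-7) + 121*(-189)) + 309571) = (I*√200546 + 1)*((4 + 121*(-189)) + 309571) = (1 + I*√200546)*((4 - 22869) + 309571) = (1 + I*√200546)*(-22865 + 309571) = (1 + I*√200546)*286706 = 286706 + 286706*I*√200546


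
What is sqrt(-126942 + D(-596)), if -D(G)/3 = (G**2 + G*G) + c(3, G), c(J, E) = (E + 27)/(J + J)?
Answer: I*sqrt(9031814)/2 ≈ 1502.6*I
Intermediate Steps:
c(J, E) = (27 + E)/(2*J) (c(J, E) = (27 + E)/((2*J)) = (27 + E)*(1/(2*J)) = (27 + E)/(2*J))
D(G) = -27/2 - 6*G**2 - G/2 (D(G) = -3*((G**2 + G*G) + (1/2)*(27 + G)/3) = -3*((G**2 + G**2) + (1/2)*(1/3)*(27 + G)) = -3*(2*G**2 + (9/2 + G/6)) = -3*(9/2 + 2*G**2 + G/6) = -27/2 - 6*G**2 - G/2)
sqrt(-126942 + D(-596)) = sqrt(-126942 + (-27/2 - 6*(-596)**2 - 1/2*(-596))) = sqrt(-126942 + (-27/2 - 6*355216 + 298)) = sqrt(-126942 + (-27/2 - 2131296 + 298)) = sqrt(-126942 - 4262023/2) = sqrt(-4515907/2) = I*sqrt(9031814)/2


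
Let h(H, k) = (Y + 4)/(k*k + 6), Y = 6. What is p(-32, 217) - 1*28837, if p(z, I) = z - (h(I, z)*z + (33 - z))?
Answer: -2980170/103 ≈ -28934.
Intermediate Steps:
h(H, k) = 10/(6 + k²) (h(H, k) = (6 + 4)/(k*k + 6) = 10/(k² + 6) = 10/(6 + k²))
p(z, I) = -33 + 2*z - 10*z/(6 + z²) (p(z, I) = z - ((10/(6 + z²))*z + (33 - z)) = z - (10*z/(6 + z²) + (33 - z)) = z - (33 - z + 10*z/(6 + z²)) = z + (-33 + z - 10*z/(6 + z²)) = -33 + 2*z - 10*z/(6 + z²))
p(-32, 217) - 1*28837 = (-10*(-32) + (-33 + 2*(-32))*(6 + (-32)²))/(6 + (-32)²) - 1*28837 = (320 + (-33 - 64)*(6 + 1024))/(6 + 1024) - 28837 = (320 - 97*1030)/1030 - 28837 = (320 - 99910)/1030 - 28837 = (1/1030)*(-99590) - 28837 = -9959/103 - 28837 = -2980170/103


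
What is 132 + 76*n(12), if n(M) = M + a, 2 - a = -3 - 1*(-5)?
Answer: 1044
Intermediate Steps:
a = 0 (a = 2 - (-3 - 1*(-5)) = 2 - (-3 + 5) = 2 - 1*2 = 2 - 2 = 0)
n(M) = M (n(M) = M + 0 = M)
132 + 76*n(12) = 132 + 76*12 = 132 + 912 = 1044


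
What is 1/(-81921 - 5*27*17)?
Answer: -1/84216 ≈ -1.1874e-5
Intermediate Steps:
1/(-81921 - 5*27*17) = 1/(-81921 - 135*17) = 1/(-81921 - 2295) = 1/(-84216) = -1/84216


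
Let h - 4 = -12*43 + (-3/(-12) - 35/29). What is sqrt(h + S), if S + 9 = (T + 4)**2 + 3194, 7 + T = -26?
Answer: sqrt(11817877)/58 ≈ 59.271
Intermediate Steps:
T = -33 (T = -7 - 26 = -33)
S = 4026 (S = -9 + ((-33 + 4)**2 + 3194) = -9 + ((-29)**2 + 3194) = -9 + (841 + 3194) = -9 + 4035 = 4026)
h = -59503/116 (h = 4 + (-12*43 + (-3/(-12) - 35/29)) = 4 + (-516 + (-3*(-1/12) - 35*1/29)) = 4 + (-516 + (1/4 - 35/29)) = 4 + (-516 - 111/116) = 4 - 59967/116 = -59503/116 ≈ -512.96)
sqrt(h + S) = sqrt(-59503/116 + 4026) = sqrt(407513/116) = sqrt(11817877)/58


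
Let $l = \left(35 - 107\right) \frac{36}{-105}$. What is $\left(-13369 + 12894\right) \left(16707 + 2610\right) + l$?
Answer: $- \frac{321144261}{35} \approx -9.1756 \cdot 10^{6}$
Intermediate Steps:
$l = \frac{864}{35}$ ($l = - 72 \cdot 36 \left(- \frac{1}{105}\right) = \left(-72\right) \left(- \frac{12}{35}\right) = \frac{864}{35} \approx 24.686$)
$\left(-13369 + 12894\right) \left(16707 + 2610\right) + l = \left(-13369 + 12894\right) \left(16707 + 2610\right) + \frac{864}{35} = \left(-475\right) 19317 + \frac{864}{35} = -9175575 + \frac{864}{35} = - \frac{321144261}{35}$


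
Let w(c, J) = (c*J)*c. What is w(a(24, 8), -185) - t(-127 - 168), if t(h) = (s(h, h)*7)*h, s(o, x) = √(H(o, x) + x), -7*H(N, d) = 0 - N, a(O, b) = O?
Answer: -106560 + 590*I*√4130 ≈ -1.0656e+5 + 37916.0*I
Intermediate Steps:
H(N, d) = N/7 (H(N, d) = -(0 - N)/7 = -(-1)*N/7 = N/7)
s(o, x) = √(x + o/7) (s(o, x) = √(o/7 + x) = √(x + o/7))
w(c, J) = J*c² (w(c, J) = (J*c)*c = J*c²)
t(h) = 2*√14*h^(3/2) (t(h) = ((√(7*h + 49*h)/7)*7)*h = ((√(56*h)/7)*7)*h = (((2*√14*√h)/7)*7)*h = ((2*√14*√h/7)*7)*h = (2*√14*√h)*h = 2*√14*h^(3/2))
w(a(24, 8), -185) - t(-127 - 168) = -185*24² - 2*√14*(-127 - 168)^(3/2) = -185*576 - 2*√14*(-295)^(3/2) = -106560 - 2*√14*(-295*I*√295) = -106560 - (-590)*I*√4130 = -106560 + 590*I*√4130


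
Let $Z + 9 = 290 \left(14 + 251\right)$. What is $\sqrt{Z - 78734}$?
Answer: $i \sqrt{1893} \approx 43.509 i$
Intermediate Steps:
$Z = 76841$ ($Z = -9 + 290 \left(14 + 251\right) = -9 + 290 \cdot 265 = -9 + 76850 = 76841$)
$\sqrt{Z - 78734} = \sqrt{76841 - 78734} = \sqrt{-1893} = i \sqrt{1893}$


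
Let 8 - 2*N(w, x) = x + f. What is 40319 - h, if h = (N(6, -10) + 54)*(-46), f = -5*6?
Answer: 43907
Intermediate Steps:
f = -30
N(w, x) = 19 - x/2 (N(w, x) = 4 - (x - 30)/2 = 4 - (-30 + x)/2 = 4 + (15 - x/2) = 19 - x/2)
h = -3588 (h = ((19 - ½*(-10)) + 54)*(-46) = ((19 + 5) + 54)*(-46) = (24 + 54)*(-46) = 78*(-46) = -3588)
40319 - h = 40319 - 1*(-3588) = 40319 + 3588 = 43907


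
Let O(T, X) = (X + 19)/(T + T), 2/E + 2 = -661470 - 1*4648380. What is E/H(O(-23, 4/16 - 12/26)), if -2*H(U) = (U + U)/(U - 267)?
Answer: 639641/2593862702 ≈ 0.00024660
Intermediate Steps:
E = -1/2654926 (E = 2/(-2 + (-661470 - 1*4648380)) = 2/(-2 + (-661470 - 4648380)) = 2/(-2 - 5309850) = 2/(-5309852) = 2*(-1/5309852) = -1/2654926 ≈ -3.7666e-7)
O(T, X) = (19 + X)/(2*T) (O(T, X) = (19 + X)/((2*T)) = (19 + X)*(1/(2*T)) = (19 + X)/(2*T))
H(U) = -U/(-267 + U) (H(U) = -(U + U)/(2*(U - 267)) = -2*U/(2*(-267 + U)) = -U/(-267 + U))
E/H(O(-23, 4/16 - 12/26)) = -46*(-267 + (½)*(19 + (4/16 - 12/26))/(-23))/(19 + (4/16 - 12/26))/2654926 = -46*(-267 + (½)*(-1/23)*(19 + (4*(1/16) - 12*1/26)))/(19 + (4*(1/16) - 12*1/26))/2654926 = -46*(-267 + (½)*(-1/23)*(19 + (¼ - 6/13)))/(19 + (¼ - 6/13))/2654926 = -46*(-267 + (½)*(-1/23)*(19 - 11/52))/(19 - 11/52)/2654926 = -1/(2654926*((-(½)*(-1/23)*(977/52)/(-267 + (½)*(-1/23)*(977/52))))) = -1/(2654926*((-1*(-977/2392)/(-267 - 977/2392)))) = -1/(2654926*((-1*(-977/2392)/(-639641/2392)))) = -1/(2654926*((-1*(-977/2392)*(-2392/639641)))) = -1/(2654926*(-977/639641)) = -1/2654926*(-639641/977) = 639641/2593862702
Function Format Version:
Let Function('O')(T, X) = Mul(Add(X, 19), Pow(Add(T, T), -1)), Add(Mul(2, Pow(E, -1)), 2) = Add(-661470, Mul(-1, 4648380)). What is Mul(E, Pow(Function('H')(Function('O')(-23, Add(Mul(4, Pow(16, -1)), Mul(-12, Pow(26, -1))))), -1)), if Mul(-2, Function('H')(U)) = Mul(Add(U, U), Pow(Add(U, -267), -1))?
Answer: Rational(639641, 2593862702) ≈ 0.00024660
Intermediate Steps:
E = Rational(-1, 2654926) (E = Mul(2, Pow(Add(-2, Add(-661470, Mul(-1, 4648380))), -1)) = Mul(2, Pow(Add(-2, Add(-661470, -4648380)), -1)) = Mul(2, Pow(Add(-2, -5309850), -1)) = Mul(2, Pow(-5309852, -1)) = Mul(2, Rational(-1, 5309852)) = Rational(-1, 2654926) ≈ -3.7666e-7)
Function('O')(T, X) = Mul(Rational(1, 2), Pow(T, -1), Add(19, X)) (Function('O')(T, X) = Mul(Add(19, X), Pow(Mul(2, T), -1)) = Mul(Add(19, X), Mul(Rational(1, 2), Pow(T, -1))) = Mul(Rational(1, 2), Pow(T, -1), Add(19, X)))
Function('H')(U) = Mul(-1, U, Pow(Add(-267, U), -1)) (Function('H')(U) = Mul(Rational(-1, 2), Mul(Add(U, U), Pow(Add(U, -267), -1))) = Mul(Rational(-1, 2), Mul(Mul(2, U), Pow(Add(-267, U), -1))) = Mul(Rational(-1, 2), Mul(2, U, Pow(Add(-267, U), -1))) = Mul(-1, U, Pow(Add(-267, U), -1)))
Mul(E, Pow(Function('H')(Function('O')(-23, Add(Mul(4, Pow(16, -1)), Mul(-12, Pow(26, -1))))), -1)) = Mul(Rational(-1, 2654926), Pow(Mul(-1, Mul(Rational(1, 2), Pow(-23, -1), Add(19, Add(Mul(4, Pow(16, -1)), Mul(-12, Pow(26, -1))))), Pow(Add(-267, Mul(Rational(1, 2), Pow(-23, -1), Add(19, Add(Mul(4, Pow(16, -1)), Mul(-12, Pow(26, -1)))))), -1)), -1)) = Mul(Rational(-1, 2654926), Pow(Mul(-1, Mul(Rational(1, 2), Rational(-1, 23), Add(19, Add(Mul(4, Rational(1, 16)), Mul(-12, Rational(1, 26))))), Pow(Add(-267, Mul(Rational(1, 2), Rational(-1, 23), Add(19, Add(Mul(4, Rational(1, 16)), Mul(-12, Rational(1, 26)))))), -1)), -1)) = Mul(Rational(-1, 2654926), Pow(Mul(-1, Mul(Rational(1, 2), Rational(-1, 23), Add(19, Add(Rational(1, 4), Rational(-6, 13)))), Pow(Add(-267, Mul(Rational(1, 2), Rational(-1, 23), Add(19, Add(Rational(1, 4), Rational(-6, 13))))), -1)), -1)) = Mul(Rational(-1, 2654926), Pow(Mul(-1, Mul(Rational(1, 2), Rational(-1, 23), Add(19, Rational(-11, 52))), Pow(Add(-267, Mul(Rational(1, 2), Rational(-1, 23), Add(19, Rational(-11, 52)))), -1)), -1)) = Mul(Rational(-1, 2654926), Pow(Mul(-1, Mul(Rational(1, 2), Rational(-1, 23), Rational(977, 52)), Pow(Add(-267, Mul(Rational(1, 2), Rational(-1, 23), Rational(977, 52))), -1)), -1)) = Mul(Rational(-1, 2654926), Pow(Mul(-1, Rational(-977, 2392), Pow(Add(-267, Rational(-977, 2392)), -1)), -1)) = Mul(Rational(-1, 2654926), Pow(Mul(-1, Rational(-977, 2392), Pow(Rational(-639641, 2392), -1)), -1)) = Mul(Rational(-1, 2654926), Pow(Mul(-1, Rational(-977, 2392), Rational(-2392, 639641)), -1)) = Mul(Rational(-1, 2654926), Pow(Rational(-977, 639641), -1)) = Mul(Rational(-1, 2654926), Rational(-639641, 977)) = Rational(639641, 2593862702)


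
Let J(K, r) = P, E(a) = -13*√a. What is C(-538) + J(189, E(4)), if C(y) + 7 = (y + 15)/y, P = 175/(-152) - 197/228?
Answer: -986615/122664 ≈ -8.0432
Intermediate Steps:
P = -919/456 (P = 175*(-1/152) - 197*1/228 = -175/152 - 197/228 = -919/456 ≈ -2.0154)
J(K, r) = -919/456
C(y) = -7 + (15 + y)/y (C(y) = -7 + (y + 15)/y = -7 + (15 + y)/y)
C(-538) + J(189, E(4)) = (-6 + 15/(-538)) - 919/456 = (-6 + 15*(-1/538)) - 919/456 = (-6 - 15/538) - 919/456 = -3243/538 - 919/456 = -986615/122664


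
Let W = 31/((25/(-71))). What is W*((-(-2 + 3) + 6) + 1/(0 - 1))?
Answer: -8804/25 ≈ -352.16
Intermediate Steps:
W = -2201/25 (W = 31/((25*(-1/71))) = 31/(-25/71) = 31*(-71/25) = -2201/25 ≈ -88.040)
W*((-(-2 + 3) + 6) + 1/(0 - 1)) = -2201*((-(-2 + 3) + 6) + 1/(0 - 1))/25 = -2201*((-1*1 + 6) + 1/(-1))/25 = -2201*((-1 + 6) - 1)/25 = -2201*(5 - 1)/25 = -2201/25*4 = -8804/25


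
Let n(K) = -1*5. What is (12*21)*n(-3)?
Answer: -1260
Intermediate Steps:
n(K) = -5
(12*21)*n(-3) = (12*21)*(-5) = 252*(-5) = -1260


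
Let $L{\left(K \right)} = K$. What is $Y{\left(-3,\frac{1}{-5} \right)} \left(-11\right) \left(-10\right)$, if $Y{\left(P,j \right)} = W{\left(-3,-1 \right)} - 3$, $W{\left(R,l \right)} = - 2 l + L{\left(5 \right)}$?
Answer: $440$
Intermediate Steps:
$W{\left(R,l \right)} = 5 - 2 l$ ($W{\left(R,l \right)} = - 2 l + 5 = 5 - 2 l$)
$Y{\left(P,j \right)} = 4$ ($Y{\left(P,j \right)} = \left(5 - -2\right) - 3 = \left(5 + 2\right) - 3 = 7 - 3 = 4$)
$Y{\left(-3,\frac{1}{-5} \right)} \left(-11\right) \left(-10\right) = 4 \left(-11\right) \left(-10\right) = \left(-44\right) \left(-10\right) = 440$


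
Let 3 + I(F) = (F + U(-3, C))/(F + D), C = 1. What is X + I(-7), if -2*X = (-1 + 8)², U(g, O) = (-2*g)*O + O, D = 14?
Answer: -55/2 ≈ -27.500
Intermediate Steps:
U(g, O) = O - 2*O*g (U(g, O) = -2*O*g + O = O - 2*O*g)
X = -49/2 (X = -(-1 + 8)²/2 = -½*7² = -½*49 = -49/2 ≈ -24.500)
I(F) = -3 + (7 + F)/(14 + F) (I(F) = -3 + (F + 1*(1 - 2*(-3)))/(F + 14) = -3 + (F + 1*(1 + 6))/(14 + F) = -3 + (F + 1*7)/(14 + F) = -3 + (F + 7)/(14 + F) = -3 + (7 + F)/(14 + F))
X + I(-7) = -49/2 + (-35 - 2*(-7))/(14 - 7) = -49/2 + (-35 + 14)/7 = -49/2 + (⅐)*(-21) = -49/2 - 3 = -55/2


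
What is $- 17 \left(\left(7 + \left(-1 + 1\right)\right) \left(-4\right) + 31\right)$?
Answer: $-51$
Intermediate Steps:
$- 17 \left(\left(7 + \left(-1 + 1\right)\right) \left(-4\right) + 31\right) = - 17 \left(\left(7 + 0\right) \left(-4\right) + 31\right) = - 17 \left(7 \left(-4\right) + 31\right) = - 17 \left(-28 + 31\right) = \left(-17\right) 3 = -51$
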